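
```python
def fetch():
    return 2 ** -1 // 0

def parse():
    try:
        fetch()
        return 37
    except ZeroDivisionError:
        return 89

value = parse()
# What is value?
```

Step-by-step execution trace:
1. `parse()` calls `fetch()`.
2. `fetch()` evaluates `2 ** -1 // 0`, which raises ZeroDivisionError; it propagates to the caller.
3. `return 37` is not reached.
4. `except ZeroDivisionError` in parse matches → returns 89.
5. value = 89.
Result: 89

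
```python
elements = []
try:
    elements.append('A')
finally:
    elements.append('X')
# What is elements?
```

Step-by-step execution trace:
1. try: `elements.append('A')` → elements = ['A'].
2. The try body completes without raising.
3. finally always runs: `elements.append('X')` → elements = ['A', 'X'].
Result: ['A', 'X']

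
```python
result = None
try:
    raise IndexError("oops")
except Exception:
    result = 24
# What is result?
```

Step-by-step execution trace:
1. `raise IndexError(...)` raises IndexError.
2. `except Exception` matches (IndexError is a subclass of Exception) → result = 24.
Result: 24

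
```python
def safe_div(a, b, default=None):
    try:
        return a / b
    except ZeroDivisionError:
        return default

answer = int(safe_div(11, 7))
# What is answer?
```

Step-by-step execution trace:
1. `safe_div(11, 7)` enters try: `return 11 / 7` → returns 1.5714285714285714. No exception raised.
2. `except ZeroDivisionError` is skipped.
3. `int(1.5714285714285714)` → 1 → answer = 1.
Result: 1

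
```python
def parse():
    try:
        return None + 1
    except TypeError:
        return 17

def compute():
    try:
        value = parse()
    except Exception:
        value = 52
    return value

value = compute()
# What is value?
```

Step-by-step execution trace:
1. `compute()` calls `parse()`.
2. In parse: `None + 1` raises TypeError; `except TypeError` catches it → returns 17.
3. In compute: `value = parse()` → value = 17. No exception reaches compute.
4. `except Exception` is skipped; compute returns 17.
5. value = 17.
Result: 17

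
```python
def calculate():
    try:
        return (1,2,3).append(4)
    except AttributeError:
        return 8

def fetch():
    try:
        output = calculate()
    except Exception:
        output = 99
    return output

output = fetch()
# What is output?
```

Step-by-step execution trace:
1. `fetch()` calls `calculate()`.
2. In calculate: `(1,2,3).append(4)` raises AttributeError; `except AttributeError` catches it → returns 8.
3. In fetch: `output = calculate()` → output = 8. No exception reaches fetch.
4. `except Exception` is skipped; fetch returns 8.
5. output = 8.
Result: 8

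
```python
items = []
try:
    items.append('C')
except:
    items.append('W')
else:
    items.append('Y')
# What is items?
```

Step-by-step execution trace:
1. try: `items.append('C')` → items = ['C']. No exception raised.
2. `except` is skipped.
3. `else` runs (try completed without exception): `items.append('Y')` → items = ['C', 'Y'].
Result: ['C', 'Y']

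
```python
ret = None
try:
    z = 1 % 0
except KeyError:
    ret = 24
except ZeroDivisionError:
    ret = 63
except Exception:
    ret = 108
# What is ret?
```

Step-by-step execution trace:
1. `z = 1 % 0` raises ZeroDivisionError.
2. `except KeyError` does not match ZeroDivisionError; skipped.
3. `except ZeroDivisionError` matches → ret = 63.
4. Remaining except clauses are skipped.
Result: 63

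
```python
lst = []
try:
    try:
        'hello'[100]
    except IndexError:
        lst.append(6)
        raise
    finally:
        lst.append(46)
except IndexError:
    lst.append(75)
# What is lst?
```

Step-by-step execution trace:
1. Inner try: `'hello'[100]` raises IndexError.
2. Inner `except IndexError` matches → `lst.append(6)` → lst = [6].
3. bare `raise` re-raises IndexError.
4. Inner `finally` runs during unwinding: `lst.append(46)` → lst = [6, 46].
5. Outer `except IndexError` matches → `lst.append(75)` → lst = [6, 46, 75].
Result: [6, 46, 75]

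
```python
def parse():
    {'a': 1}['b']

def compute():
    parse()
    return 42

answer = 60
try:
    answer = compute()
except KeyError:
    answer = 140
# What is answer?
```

Step-by-step execution trace:
1. answer starts at 60.
2. try: `compute()` calls `parse()`.
3. `parse()` evaluates `{'a': 1}['b']`, which raises KeyError; it propagates through compute (uncaught).
4. `return 42` in compute is not reached; the assignment to answer does not complete.
5. `except KeyError` matches → answer = 140.
Result: 140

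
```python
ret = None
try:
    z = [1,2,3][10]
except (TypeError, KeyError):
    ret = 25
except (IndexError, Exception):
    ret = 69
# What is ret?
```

Step-by-step execution trace:
1. `z = [1,2,3][10]` raises IndexError.
2. `except (TypeError, KeyError)` does not match IndexError; skipped.
3. `except (IndexError, Exception)` matches (IndexError is in the tuple) → ret = 69.
Result: 69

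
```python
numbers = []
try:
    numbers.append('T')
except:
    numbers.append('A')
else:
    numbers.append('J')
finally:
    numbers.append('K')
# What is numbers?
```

Step-by-step execution trace:
1. try: `numbers.append('T')` → numbers = ['T']. No exception raised.
2. `except` is skipped.
3. `else` runs: `numbers.append('J')` → numbers = ['T', 'J'].
4. `finally` always runs: `numbers.append('K')` → numbers = ['T', 'J', 'K'].
Result: ['T', 'J', 'K']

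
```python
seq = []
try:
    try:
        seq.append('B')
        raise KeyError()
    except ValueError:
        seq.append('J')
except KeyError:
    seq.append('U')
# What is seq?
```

Step-by-step execution trace:
1. Inner try: `seq.append('B')` → seq = ['B'].
2. `raise KeyError()` raises KeyError.
3. Inner `except ValueError` does not match KeyError; exception propagates to outer try.
4. Outer `except KeyError` matches → `seq.append('U')` → seq = ['B', 'U'].
Result: ['B', 'U']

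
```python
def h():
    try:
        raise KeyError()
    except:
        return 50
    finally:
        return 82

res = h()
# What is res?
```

Step-by-step execution trace:
1. `h()` enters try: `raise KeyError()` raises KeyError.
2. bare `except` matches → `return 50` sets pending return value 50.
3. Before returning, `finally: return 82` runs and overrides the pending return.
4. h() returns 82 → res = 82.
Result: 82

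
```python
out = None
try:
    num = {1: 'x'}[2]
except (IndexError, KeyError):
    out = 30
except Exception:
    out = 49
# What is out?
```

Step-by-step execution trace:
1. `num = {1: 'x'}[2]` raises KeyError.
2. `except (IndexError, KeyError)` matches (KeyError is in the tuple) → out = 30.
3. `except Exception` is not reached.
Result: 30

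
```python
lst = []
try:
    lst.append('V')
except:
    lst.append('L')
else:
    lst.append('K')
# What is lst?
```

Step-by-step execution trace:
1. try: `lst.append('V')` → lst = ['V']. No exception raised.
2. `except` is skipped.
3. `else` runs (try completed without exception): `lst.append('K')` → lst = ['V', 'K'].
Result: ['V', 'K']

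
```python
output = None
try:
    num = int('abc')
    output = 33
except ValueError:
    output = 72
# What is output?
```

Step-by-step execution trace:
1. `num = int('abc')` raises ValueError.
2. `output = 33` is not reached.
3. `except ValueError` matches → output = 72.
Result: 72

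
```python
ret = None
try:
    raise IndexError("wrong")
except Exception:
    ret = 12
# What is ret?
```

Step-by-step execution trace:
1. `raise IndexError(...)` raises IndexError.
2. `except Exception` matches (IndexError is a subclass of Exception) → ret = 12.
Result: 12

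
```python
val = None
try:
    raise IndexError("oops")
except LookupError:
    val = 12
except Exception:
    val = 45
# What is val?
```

Step-by-step execution trace:
1. `raise IndexError(...)` raises IndexError.
2. `except LookupError` matches (IndexError is a subclass of LookupError) → val = 12.
3. `except Exception` is not reached.
Result: 12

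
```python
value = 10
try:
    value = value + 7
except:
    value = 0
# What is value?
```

Step-by-step execution trace:
1. value starts at 10.
2. try: `value = value + 7` → value = 17. No exception raised.
3. `except` is skipped.
Result: 17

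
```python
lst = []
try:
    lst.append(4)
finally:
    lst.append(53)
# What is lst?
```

Step-by-step execution trace:
1. try: `lst.append(4)` → lst = [4].
2. The try body completes without raising.
3. finally always runs: `lst.append(53)` → lst = [4, 53].
Result: [4, 53]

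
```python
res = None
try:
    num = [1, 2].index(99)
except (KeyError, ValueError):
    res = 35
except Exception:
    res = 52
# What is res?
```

Step-by-step execution trace:
1. `num = [1, 2].index(99)` raises ValueError.
2. `except (KeyError, ValueError)` matches (ValueError is in the tuple) → res = 35.
3. `except Exception` is not reached.
Result: 35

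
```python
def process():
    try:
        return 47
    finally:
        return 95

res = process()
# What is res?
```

Step-by-step execution trace:
1. `process()` enters try: `return 47` sets pending return value 47.
2. Before returning, `finally: return 95` runs and overrides the pending return.
3. process() returns 95 → res = 95.
Result: 95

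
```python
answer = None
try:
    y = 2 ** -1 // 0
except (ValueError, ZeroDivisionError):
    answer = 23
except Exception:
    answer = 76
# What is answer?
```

Step-by-step execution trace:
1. `y = 2 ** -1 // 0` raises ZeroDivisionError.
2. `except (ValueError, ZeroDivisionError)` matches (ZeroDivisionError is in the tuple) → answer = 23.
3. `except Exception` is not reached.
Result: 23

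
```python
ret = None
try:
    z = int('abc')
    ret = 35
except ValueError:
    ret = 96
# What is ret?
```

Step-by-step execution trace:
1. `z = int('abc')` raises ValueError.
2. `ret = 35` is not reached.
3. `except ValueError` matches → ret = 96.
Result: 96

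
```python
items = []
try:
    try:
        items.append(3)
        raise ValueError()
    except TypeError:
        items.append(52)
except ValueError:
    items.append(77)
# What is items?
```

Step-by-step execution trace:
1. Inner try: `items.append(3)` → items = [3].
2. `raise ValueError()` raises ValueError.
3. Inner `except TypeError` does not match ValueError; exception propagates to outer try.
4. Outer `except ValueError` matches → `items.append(77)` → items = [3, 77].
Result: [3, 77]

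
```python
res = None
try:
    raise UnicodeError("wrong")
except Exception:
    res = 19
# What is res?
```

Step-by-step execution trace:
1. `raise UnicodeError(...)` raises UnicodeError.
2. `except Exception` matches (UnicodeError is a subclass of Exception) → res = 19.
Result: 19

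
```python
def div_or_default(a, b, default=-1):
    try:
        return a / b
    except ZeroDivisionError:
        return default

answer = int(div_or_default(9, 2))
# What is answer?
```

Step-by-step execution trace:
1. `div_or_default(9, 2)` enters try: `return 9 / 2` → returns 4.5. No exception raised.
2. `except ZeroDivisionError` is skipped.
3. `int(4.5)` → 4 → answer = 4.
Result: 4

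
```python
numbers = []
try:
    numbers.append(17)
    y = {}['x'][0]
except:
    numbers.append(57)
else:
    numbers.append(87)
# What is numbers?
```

Step-by-step execution trace:
1. try: `numbers.append(17)` → numbers = [17].
2. `y = {}['x'][0]` raises KeyError.
3. bare `except` matches → `numbers.append(57)` → numbers = [17, 57].
4. `else` is skipped (an exception was raised).
Result: [17, 57]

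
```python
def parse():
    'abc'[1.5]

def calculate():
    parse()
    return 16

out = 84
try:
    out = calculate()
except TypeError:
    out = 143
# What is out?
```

Step-by-step execution trace:
1. out starts at 84.
2. try: `calculate()` calls `parse()`.
3. `parse()` evaluates `'abc'[1.5]`, which raises TypeError; it propagates through calculate (uncaught).
4. `return 16` in calculate is not reached; the assignment to out does not complete.
5. `except TypeError` matches → out = 143.
Result: 143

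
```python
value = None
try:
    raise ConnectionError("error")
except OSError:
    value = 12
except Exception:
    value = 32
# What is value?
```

Step-by-step execution trace:
1. `raise ConnectionError(...)` raises ConnectionError.
2. `except OSError` matches (ConnectionError is a subclass of OSError) → value = 12.
3. `except Exception` is not reached.
Result: 12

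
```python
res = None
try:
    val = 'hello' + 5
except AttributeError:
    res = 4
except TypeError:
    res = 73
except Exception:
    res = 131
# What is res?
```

Step-by-step execution trace:
1. `val = 'hello' + 5` raises TypeError.
2. `except AttributeError` does not match TypeError; skipped.
3. `except TypeError` matches → res = 73.
4. Remaining except clauses are skipped.
Result: 73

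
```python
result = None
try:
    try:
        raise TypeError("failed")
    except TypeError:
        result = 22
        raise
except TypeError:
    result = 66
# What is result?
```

Step-by-step execution trace:
1. Inner try: `raise TypeError("failed")` raises TypeError.
2. Inner `except TypeError` matches → result = 22.
3. bare `raise` re-raises the same TypeError.
4. Outer `except TypeError` matches → result = 66.
Result: 66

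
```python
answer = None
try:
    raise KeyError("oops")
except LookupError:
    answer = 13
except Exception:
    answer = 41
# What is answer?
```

Step-by-step execution trace:
1. `raise KeyError(...)` raises KeyError.
2. `except LookupError` matches (KeyError is a subclass of LookupError) → answer = 13.
3. `except Exception` is not reached.
Result: 13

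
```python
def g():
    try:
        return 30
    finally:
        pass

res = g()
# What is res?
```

Step-by-step execution trace:
1. `g()` enters try: `return 30` sets pending return value 30.
2. Before returning, `finally: pass` runs (no effect).
3. g() returns 30 → res = 30.
Result: 30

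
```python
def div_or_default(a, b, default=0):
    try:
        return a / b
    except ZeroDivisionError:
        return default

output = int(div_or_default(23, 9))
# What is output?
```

Step-by-step execution trace:
1. `div_or_default(23, 9)` enters try: `return 23 / 9` → returns 2.5555555555555554. No exception raised.
2. `except ZeroDivisionError` is skipped.
3. `int(2.5555555555555554)` → 2 → output = 2.
Result: 2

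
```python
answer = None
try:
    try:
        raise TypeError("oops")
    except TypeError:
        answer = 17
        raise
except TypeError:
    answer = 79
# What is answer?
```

Step-by-step execution trace:
1. Inner try: `raise TypeError("oops")` raises TypeError.
2. Inner `except TypeError` matches → answer = 17.
3. bare `raise` re-raises the same TypeError.
4. Outer `except TypeError` matches → answer = 79.
Result: 79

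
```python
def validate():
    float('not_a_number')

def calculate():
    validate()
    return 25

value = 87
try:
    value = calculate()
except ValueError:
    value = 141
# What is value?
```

Step-by-step execution trace:
1. value starts at 87.
2. try: `calculate()` calls `validate()`.
3. `validate()` evaluates `float('not_a_number')`, which raises ValueError; it propagates through calculate (uncaught).
4. `return 25` in calculate is not reached; the assignment to value does not complete.
5. `except ValueError` matches → value = 141.
Result: 141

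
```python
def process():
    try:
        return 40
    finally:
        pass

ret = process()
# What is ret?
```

Step-by-step execution trace:
1. `process()` enters try: `return 40` sets pending return value 40.
2. Before returning, `finally: pass` runs (no effect).
3. process() returns 40 → ret = 40.
Result: 40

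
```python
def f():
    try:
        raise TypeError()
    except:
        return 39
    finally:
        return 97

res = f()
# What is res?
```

Step-by-step execution trace:
1. `f()` enters try: `raise TypeError()` raises TypeError.
2. bare `except` matches → `return 39` sets pending return value 39.
3. Before returning, `finally: return 97` runs and overrides the pending return.
4. f() returns 97 → res = 97.
Result: 97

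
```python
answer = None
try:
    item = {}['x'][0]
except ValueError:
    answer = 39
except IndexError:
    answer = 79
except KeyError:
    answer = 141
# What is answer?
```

Step-by-step execution trace:
1. `item = {}['x'][0]` raises KeyError.
2. `except ValueError` does not match KeyError; skipped.
3. `except IndexError` does not match KeyError; skipped.
4. `except KeyError` matches → answer = 141.
Result: 141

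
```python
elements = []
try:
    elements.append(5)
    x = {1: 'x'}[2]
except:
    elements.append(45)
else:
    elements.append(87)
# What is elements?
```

Step-by-step execution trace:
1. try: `elements.append(5)` → elements = [5].
2. `x = {1: 'x'}[2]` raises KeyError.
3. bare `except` matches → `elements.append(45)` → elements = [5, 45].
4. `else` is skipped (an exception was raised).
Result: [5, 45]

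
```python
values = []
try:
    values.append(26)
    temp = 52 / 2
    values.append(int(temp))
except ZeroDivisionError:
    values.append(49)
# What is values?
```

Step-by-step execution trace:
1. try: `values.append(26)` → values = [26].
2. `temp = 52 / 2` → temp = 26.0. No exception raised.
3. `values.append(int(temp))` → values = [26, 26].
4. `except ZeroDivisionError` is skipped (no exception was raised).
Result: [26, 26]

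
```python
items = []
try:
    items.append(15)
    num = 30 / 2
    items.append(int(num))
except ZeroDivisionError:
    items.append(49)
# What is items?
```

Step-by-step execution trace:
1. try: `items.append(15)` → items = [15].
2. `num = 30 / 2` → num = 15.0. No exception raised.
3. `items.append(int(num))` → items = [15, 15].
4. `except ZeroDivisionError` is skipped (no exception was raised).
Result: [15, 15]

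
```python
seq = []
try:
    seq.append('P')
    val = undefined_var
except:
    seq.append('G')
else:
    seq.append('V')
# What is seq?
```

Step-by-step execution trace:
1. try: `seq.append('P')` → seq = ['P'].
2. `val = undefined_var` raises NameError.
3. bare `except` matches → `seq.append('G')` → seq = ['P', 'G'].
4. `else` is skipped (an exception was raised).
Result: ['P', 'G']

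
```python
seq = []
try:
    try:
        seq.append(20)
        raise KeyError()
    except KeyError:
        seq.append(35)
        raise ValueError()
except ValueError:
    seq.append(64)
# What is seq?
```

Step-by-step execution trace:
1. Inner try: `seq.append(20)` → seq = [20].
2. `raise KeyError()` raises KeyError.
3. Inner `except KeyError` matches → `seq.append(35)` → seq = [20, 35].
4. `raise ValueError()` raises ValueError; propagates to outer try.
5. Outer `except ValueError` matches → `seq.append(64)` → seq = [20, 35, 64].
Result: [20, 35, 64]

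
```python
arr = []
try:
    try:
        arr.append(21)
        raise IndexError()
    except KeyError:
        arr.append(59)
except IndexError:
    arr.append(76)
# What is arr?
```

Step-by-step execution trace:
1. Inner try: `arr.append(21)` → arr = [21].
2. `raise IndexError()` raises IndexError.
3. Inner `except KeyError` does not match IndexError; exception propagates to outer try.
4. Outer `except IndexError` matches → `arr.append(76)` → arr = [21, 76].
Result: [21, 76]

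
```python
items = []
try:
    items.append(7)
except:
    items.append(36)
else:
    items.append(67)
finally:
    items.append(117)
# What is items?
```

Step-by-step execution trace:
1. try: `items.append(7)` → items = [7]. No exception raised.
2. `except` is skipped.
3. `else` runs: `items.append(67)` → items = [7, 67].
4. `finally` always runs: `items.append(117)` → items = [7, 67, 117].
Result: [7, 67, 117]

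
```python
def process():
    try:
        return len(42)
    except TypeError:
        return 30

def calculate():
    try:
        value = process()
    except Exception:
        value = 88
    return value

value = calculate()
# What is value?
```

Step-by-step execution trace:
1. `calculate()` calls `process()`.
2. In process: `len(42)` raises TypeError; `except TypeError` catches it → returns 30.
3. In calculate: `value = process()` → value = 30. No exception reaches calculate.
4. `except Exception` is skipped; calculate returns 30.
5. value = 30.
Result: 30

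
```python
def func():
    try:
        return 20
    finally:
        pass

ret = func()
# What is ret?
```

Step-by-step execution trace:
1. `func()` enters try: `return 20` sets pending return value 20.
2. Before returning, `finally: pass` runs (no effect).
3. func() returns 20 → ret = 20.
Result: 20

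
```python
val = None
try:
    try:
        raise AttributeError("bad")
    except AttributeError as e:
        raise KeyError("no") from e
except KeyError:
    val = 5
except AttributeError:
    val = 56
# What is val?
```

Step-by-step execution trace:
1. Inner try raises AttributeError; inner `except AttributeError as e` catches it.
2. `raise KeyError(...) from e` raises KeyError (AttributeError is attached as __cause__, but only KeyError is active).
3. Outer `except KeyError` matches → val = 5.
4. `except AttributeError` is not reached.
Result: 5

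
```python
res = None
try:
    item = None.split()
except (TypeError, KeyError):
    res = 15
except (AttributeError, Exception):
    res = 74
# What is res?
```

Step-by-step execution trace:
1. `item = None.split()` raises AttributeError.
2. `except (TypeError, KeyError)` does not match AttributeError; skipped.
3. `except (AttributeError, Exception)` matches (AttributeError is in the tuple) → res = 74.
Result: 74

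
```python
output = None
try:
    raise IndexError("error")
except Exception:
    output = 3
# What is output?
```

Step-by-step execution trace:
1. `raise IndexError(...)` raises IndexError.
2. `except Exception` matches (IndexError is a subclass of Exception) → output = 3.
Result: 3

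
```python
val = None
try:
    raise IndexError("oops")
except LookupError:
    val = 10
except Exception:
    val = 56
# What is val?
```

Step-by-step execution trace:
1. `raise IndexError(...)` raises IndexError.
2. `except LookupError` matches (IndexError is a subclass of LookupError) → val = 10.
3. `except Exception` is not reached.
Result: 10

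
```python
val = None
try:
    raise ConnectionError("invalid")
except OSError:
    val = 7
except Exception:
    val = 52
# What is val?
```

Step-by-step execution trace:
1. `raise ConnectionError(...)` raises ConnectionError.
2. `except OSError` matches (ConnectionError is a subclass of OSError) → val = 7.
3. `except Exception` is not reached.
Result: 7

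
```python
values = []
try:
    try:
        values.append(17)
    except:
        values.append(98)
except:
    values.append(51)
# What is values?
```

Step-by-step execution trace:
1. Inner try: `values.append(17)` → values = [17]. No exception raised.
2. Inner `except` is skipped.
3. Inner try completes normally; outer `except` is skipped.
Result: [17]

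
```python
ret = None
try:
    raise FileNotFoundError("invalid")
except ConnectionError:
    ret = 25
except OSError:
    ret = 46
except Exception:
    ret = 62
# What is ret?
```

Step-by-step execution trace:
1. `raise FileNotFoundError(...)` raises FileNotFoundError.
2. `except ConnectionError` does not match (FileNotFoundError is not a subclass of ConnectionError); skipped.
3. `except OSError` matches (FileNotFoundError is a subclass of OSError) → ret = 46.
4. `except Exception` is not reached.
Result: 46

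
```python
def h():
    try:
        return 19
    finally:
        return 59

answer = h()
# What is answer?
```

Step-by-step execution trace:
1. `h()` enters try: `return 19` sets pending return value 19.
2. Before returning, `finally: return 59` runs and overrides the pending return.
3. h() returns 59 → answer = 59.
Result: 59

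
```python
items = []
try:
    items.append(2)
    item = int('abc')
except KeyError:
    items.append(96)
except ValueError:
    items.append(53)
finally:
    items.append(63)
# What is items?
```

Step-by-step execution trace:
1. try: `items.append(2)` → items = [2].
2. `item = int('abc')` raises ValueError.
3. `except KeyError` does not match ValueError; skipped.
4. `except ValueError` matches → `items.append(53)` → items = [2, 53].
5. finally always runs: `items.append(63)` → items = [2, 53, 63].
Result: [2, 53, 63]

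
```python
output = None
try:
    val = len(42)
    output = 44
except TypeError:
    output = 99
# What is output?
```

Step-by-step execution trace:
1. `val = len(42)` raises TypeError.
2. `output = 44` is not reached.
3. `except TypeError` matches → output = 99.
Result: 99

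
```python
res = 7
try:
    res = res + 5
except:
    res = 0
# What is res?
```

Step-by-step execution trace:
1. res starts at 7.
2. try: `res = res + 5` → res = 12. No exception raised.
3. `except` is skipped.
Result: 12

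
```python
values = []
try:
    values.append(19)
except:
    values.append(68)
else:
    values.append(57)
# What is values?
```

Step-by-step execution trace:
1. try: `values.append(19)` → values = [19]. No exception raised.
2. `except` is skipped.
3. `else` runs (try completed without exception): `values.append(57)` → values = [19, 57].
Result: [19, 57]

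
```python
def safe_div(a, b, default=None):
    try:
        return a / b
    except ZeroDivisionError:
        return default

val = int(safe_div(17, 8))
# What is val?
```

Step-by-step execution trace:
1. `safe_div(17, 8)` enters try: `return 17 / 8` → returns 2.125. No exception raised.
2. `except ZeroDivisionError` is skipped.
3. `int(2.125)` → 2 → val = 2.
Result: 2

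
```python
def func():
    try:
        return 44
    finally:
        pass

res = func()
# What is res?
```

Step-by-step execution trace:
1. `func()` enters try: `return 44` sets pending return value 44.
2. Before returning, `finally: pass` runs (no effect).
3. func() returns 44 → res = 44.
Result: 44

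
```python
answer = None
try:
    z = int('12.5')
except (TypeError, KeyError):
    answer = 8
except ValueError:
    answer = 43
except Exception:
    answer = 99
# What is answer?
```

Step-by-step execution trace:
1. `z = int('12.5')` raises ValueError.
2. `except (TypeError, KeyError)` does not match ValueError; skipped.
3. `except ValueError` matches (exact type match) → answer = 43.
4. `except Exception` is not reached.
Result: 43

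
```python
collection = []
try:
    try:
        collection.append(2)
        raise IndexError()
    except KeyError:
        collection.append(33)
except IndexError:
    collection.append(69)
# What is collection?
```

Step-by-step execution trace:
1. Inner try: `collection.append(2)` → collection = [2].
2. `raise IndexError()` raises IndexError.
3. Inner `except KeyError` does not match IndexError; exception propagates to outer try.
4. Outer `except IndexError` matches → `collection.append(69)` → collection = [2, 69].
Result: [2, 69]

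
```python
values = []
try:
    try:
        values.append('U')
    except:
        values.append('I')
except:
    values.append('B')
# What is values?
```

Step-by-step execution trace:
1. Inner try: `values.append('U')` → values = ['U']. No exception raised.
2. Inner `except` is skipped.
3. Inner try completes normally; outer `except` is skipped.
Result: ['U']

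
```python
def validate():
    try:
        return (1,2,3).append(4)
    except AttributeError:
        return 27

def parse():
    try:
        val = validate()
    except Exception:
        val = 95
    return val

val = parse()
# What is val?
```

Step-by-step execution trace:
1. `parse()` calls `validate()`.
2. In validate: `(1,2,3).append(4)` raises AttributeError; `except AttributeError` catches it → returns 27.
3. In parse: `val = validate()` → val = 27. No exception reaches parse.
4. `except Exception` is skipped; parse returns 27.
5. val = 27.
Result: 27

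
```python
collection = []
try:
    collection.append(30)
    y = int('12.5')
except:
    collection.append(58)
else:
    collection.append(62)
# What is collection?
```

Step-by-step execution trace:
1. try: `collection.append(30)` → collection = [30].
2. `y = int('12.5')` raises ValueError.
3. bare `except` matches → `collection.append(58)` → collection = [30, 58].
4. `else` is skipped (an exception was raised).
Result: [30, 58]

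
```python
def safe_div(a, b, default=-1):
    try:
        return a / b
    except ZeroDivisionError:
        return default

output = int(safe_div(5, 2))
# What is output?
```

Step-by-step execution trace:
1. `safe_div(5, 2)` enters try: `return 5 / 2` → returns 2.5. No exception raised.
2. `except ZeroDivisionError` is skipped.
3. `int(2.5)` → 2 → output = 2.
Result: 2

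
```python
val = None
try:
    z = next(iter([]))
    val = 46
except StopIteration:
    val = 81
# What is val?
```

Step-by-step execution trace:
1. `z = next(iter([]))` raises StopIteration.
2. `val = 46` is not reached.
3. `except StopIteration` matches → val = 81.
Result: 81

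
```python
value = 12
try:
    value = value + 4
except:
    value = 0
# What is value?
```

Step-by-step execution trace:
1. value starts at 12.
2. try: `value = value + 4` → value = 16. No exception raised.
3. `except` is skipped.
Result: 16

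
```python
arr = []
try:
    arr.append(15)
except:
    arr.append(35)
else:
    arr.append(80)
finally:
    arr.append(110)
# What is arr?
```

Step-by-step execution trace:
1. try: `arr.append(15)` → arr = [15]. No exception raised.
2. `except` is skipped.
3. `else` runs: `arr.append(80)` → arr = [15, 80].
4. `finally` always runs: `arr.append(110)` → arr = [15, 80, 110].
Result: [15, 80, 110]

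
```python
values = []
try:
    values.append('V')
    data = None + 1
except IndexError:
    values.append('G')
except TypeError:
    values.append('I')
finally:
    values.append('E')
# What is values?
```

Step-by-step execution trace:
1. try: `values.append('V')` → values = ['V'].
2. `data = None + 1` raises TypeError.
3. `except IndexError` does not match TypeError; skipped.
4. `except TypeError` matches → `values.append('I')` → values = ['V', 'I'].
5. finally always runs: `values.append('E')` → values = ['V', 'I', 'E'].
Result: ['V', 'I', 'E']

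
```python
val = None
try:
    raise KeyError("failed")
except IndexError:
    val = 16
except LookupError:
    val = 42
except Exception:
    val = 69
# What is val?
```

Step-by-step execution trace:
1. `raise KeyError(...)` raises KeyError.
2. `except IndexError` does not match (KeyError is not a subclass of IndexError); skipped.
3. `except LookupError` matches (KeyError is a subclass of LookupError) → val = 42.
4. `except Exception` is not reached.
Result: 42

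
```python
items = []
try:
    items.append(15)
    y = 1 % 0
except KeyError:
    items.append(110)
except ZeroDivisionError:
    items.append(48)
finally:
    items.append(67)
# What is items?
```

Step-by-step execution trace:
1. try: `items.append(15)` → items = [15].
2. `y = 1 % 0` raises ZeroDivisionError.
3. `except KeyError` does not match ZeroDivisionError; skipped.
4. `except ZeroDivisionError` matches → `items.append(48)` → items = [15, 48].
5. finally always runs: `items.append(67)` → items = [15, 48, 67].
Result: [15, 48, 67]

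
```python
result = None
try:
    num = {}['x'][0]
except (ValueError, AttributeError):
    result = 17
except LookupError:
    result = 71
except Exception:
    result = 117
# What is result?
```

Step-by-step execution trace:
1. `num = {}['x'][0]` raises KeyError.
2. `except (ValueError, AttributeError)` does not match KeyError; skipped.
3. `except LookupError` matches (KeyError is a subclass of LookupError) → result = 71.
4. `except Exception` is not reached.
Result: 71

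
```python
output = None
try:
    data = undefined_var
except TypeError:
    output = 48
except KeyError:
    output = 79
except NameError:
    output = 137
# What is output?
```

Step-by-step execution trace:
1. `data = undefined_var` raises NameError.
2. `except TypeError` does not match NameError; skipped.
3. `except KeyError` does not match NameError; skipped.
4. `except NameError` matches → output = 137.
Result: 137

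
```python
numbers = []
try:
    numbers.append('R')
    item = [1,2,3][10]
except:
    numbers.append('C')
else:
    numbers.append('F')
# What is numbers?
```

Step-by-step execution trace:
1. try: `numbers.append('R')` → numbers = ['R'].
2. `item = [1,2,3][10]` raises IndexError.
3. bare `except` matches → `numbers.append('C')` → numbers = ['R', 'C'].
4. `else` is skipped (an exception was raised).
Result: ['R', 'C']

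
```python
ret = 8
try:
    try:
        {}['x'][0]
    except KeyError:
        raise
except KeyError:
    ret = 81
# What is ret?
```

Step-by-step execution trace:
1. Inner try: `{}['x'][0]` raises KeyError.
2. Inner `except KeyError` matches; bare `raise` re-raises the same KeyError.
3. Outer `except KeyError` matches → ret = 81.
Result: 81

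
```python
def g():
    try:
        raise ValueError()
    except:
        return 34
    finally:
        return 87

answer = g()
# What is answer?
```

Step-by-step execution trace:
1. `g()` enters try: `raise ValueError()` raises ValueError.
2. bare `except` matches → `return 34` sets pending return value 34.
3. Before returning, `finally: return 87` runs and overrides the pending return.
4. g() returns 87 → answer = 87.
Result: 87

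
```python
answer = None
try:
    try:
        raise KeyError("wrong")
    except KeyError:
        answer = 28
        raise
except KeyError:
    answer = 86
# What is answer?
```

Step-by-step execution trace:
1. Inner try: `raise KeyError("wrong")` raises KeyError.
2. Inner `except KeyError` matches → answer = 28.
3. bare `raise` re-raises the same KeyError.
4. Outer `except KeyError` matches → answer = 86.
Result: 86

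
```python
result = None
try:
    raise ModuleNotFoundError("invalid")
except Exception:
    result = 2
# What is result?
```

Step-by-step execution trace:
1. `raise ModuleNotFoundError(...)` raises ModuleNotFoundError.
2. `except Exception` matches (ModuleNotFoundError is a subclass of Exception) → result = 2.
Result: 2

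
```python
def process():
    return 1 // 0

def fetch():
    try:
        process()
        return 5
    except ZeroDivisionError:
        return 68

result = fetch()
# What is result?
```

Step-by-step execution trace:
1. `fetch()` calls `process()`.
2. `process()` evaluates `1 // 0`, which raises ZeroDivisionError; it propagates to the caller.
3. `return 5` is not reached.
4. `except ZeroDivisionError` in fetch matches → returns 68.
5. result = 68.
Result: 68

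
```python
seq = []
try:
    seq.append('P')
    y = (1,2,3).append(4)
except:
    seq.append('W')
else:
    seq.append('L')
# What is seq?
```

Step-by-step execution trace:
1. try: `seq.append('P')` → seq = ['P'].
2. `y = (1,2,3).append(4)` raises AttributeError.
3. bare `except` matches → `seq.append('W')` → seq = ['P', 'W'].
4. `else` is skipped (an exception was raised).
Result: ['P', 'W']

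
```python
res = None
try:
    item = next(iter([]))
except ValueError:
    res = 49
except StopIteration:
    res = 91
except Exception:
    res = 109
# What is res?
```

Step-by-step execution trace:
1. `item = next(iter([]))` raises StopIteration.
2. `except ValueError` does not match StopIteration; skipped.
3. `except StopIteration` matches → res = 91.
4. Remaining except clauses are skipped.
Result: 91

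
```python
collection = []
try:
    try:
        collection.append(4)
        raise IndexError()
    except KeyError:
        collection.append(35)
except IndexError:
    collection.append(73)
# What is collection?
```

Step-by-step execution trace:
1. Inner try: `collection.append(4)` → collection = [4].
2. `raise IndexError()` raises IndexError.
3. Inner `except KeyError` does not match IndexError; exception propagates to outer try.
4. Outer `except IndexError` matches → `collection.append(73)` → collection = [4, 73].
Result: [4, 73]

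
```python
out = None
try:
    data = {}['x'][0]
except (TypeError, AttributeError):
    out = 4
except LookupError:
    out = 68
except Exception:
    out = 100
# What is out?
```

Step-by-step execution trace:
1. `data = {}['x'][0]` raises KeyError.
2. `except (TypeError, AttributeError)` does not match KeyError; skipped.
3. `except LookupError` matches (KeyError is a subclass of LookupError) → out = 68.
4. `except Exception` is not reached.
Result: 68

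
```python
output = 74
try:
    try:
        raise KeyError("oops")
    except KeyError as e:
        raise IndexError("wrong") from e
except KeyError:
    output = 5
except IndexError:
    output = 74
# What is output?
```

Step-by-step execution trace:
1. Inner try raises KeyError; inner `except KeyError as e` catches it.
2. `raise IndexError(...) from e` raises IndexError (KeyError is attached as __cause__, but only IndexError is active).
3. Outer `except KeyError` does not match IndexError; skipped.
4. Outer `except IndexError` matches → output = 74.
Result: 74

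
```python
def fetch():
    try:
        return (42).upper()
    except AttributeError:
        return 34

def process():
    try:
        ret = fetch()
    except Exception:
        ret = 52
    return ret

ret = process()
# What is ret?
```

Step-by-step execution trace:
1. `process()` calls `fetch()`.
2. In fetch: `(42).upper()` raises AttributeError; `except AttributeError` catches it → returns 34.
3. In process: `ret = fetch()` → ret = 34. No exception reaches process.
4. `except Exception` is skipped; process returns 34.
5. ret = 34.
Result: 34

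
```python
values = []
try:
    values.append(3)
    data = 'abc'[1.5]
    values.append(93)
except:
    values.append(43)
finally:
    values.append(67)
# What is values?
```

Step-by-step execution trace:
1. try: `values.append(3)` → values = [3].
2. `data = 'abc'[1.5]` raises TypeError; `values.append(93)` is not reached.
3. bare `except` matches → `values.append(43)` → values = [3, 43].
4. finally always runs: `values.append(67)` → values = [3, 43, 67].
Result: [3, 43, 67]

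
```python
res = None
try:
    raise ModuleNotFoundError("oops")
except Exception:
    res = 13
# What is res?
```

Step-by-step execution trace:
1. `raise ModuleNotFoundError(...)` raises ModuleNotFoundError.
2. `except Exception` matches (ModuleNotFoundError is a subclass of Exception) → res = 13.
Result: 13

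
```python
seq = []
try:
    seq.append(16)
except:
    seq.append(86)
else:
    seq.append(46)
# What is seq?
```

Step-by-step execution trace:
1. try: `seq.append(16)` → seq = [16]. No exception raised.
2. `except` is skipped.
3. `else` runs (try completed without exception): `seq.append(46)` → seq = [16, 46].
Result: [16, 46]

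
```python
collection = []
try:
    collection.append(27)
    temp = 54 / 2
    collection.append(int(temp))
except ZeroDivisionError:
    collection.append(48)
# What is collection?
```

Step-by-step execution trace:
1. try: `collection.append(27)` → collection = [27].
2. `temp = 54 / 2` → temp = 27.0. No exception raised.
3. `collection.append(int(temp))` → collection = [27, 27].
4. `except ZeroDivisionError` is skipped (no exception was raised).
Result: [27, 27]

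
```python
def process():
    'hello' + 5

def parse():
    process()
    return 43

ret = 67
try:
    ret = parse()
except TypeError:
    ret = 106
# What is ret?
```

Step-by-step execution trace:
1. ret starts at 67.
2. try: `parse()` calls `process()`.
3. `process()` evaluates `'hello' + 5`, which raises TypeError; it propagates through parse (uncaught).
4. `return 43` in parse is not reached; the assignment to ret does not complete.
5. `except TypeError` matches → ret = 106.
Result: 106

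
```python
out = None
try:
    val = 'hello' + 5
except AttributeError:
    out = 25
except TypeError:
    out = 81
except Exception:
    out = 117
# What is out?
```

Step-by-step execution trace:
1. `val = 'hello' + 5` raises TypeError.
2. `except AttributeError` does not match TypeError; skipped.
3. `except TypeError` matches → out = 81.
4. Remaining except clauses are skipped.
Result: 81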